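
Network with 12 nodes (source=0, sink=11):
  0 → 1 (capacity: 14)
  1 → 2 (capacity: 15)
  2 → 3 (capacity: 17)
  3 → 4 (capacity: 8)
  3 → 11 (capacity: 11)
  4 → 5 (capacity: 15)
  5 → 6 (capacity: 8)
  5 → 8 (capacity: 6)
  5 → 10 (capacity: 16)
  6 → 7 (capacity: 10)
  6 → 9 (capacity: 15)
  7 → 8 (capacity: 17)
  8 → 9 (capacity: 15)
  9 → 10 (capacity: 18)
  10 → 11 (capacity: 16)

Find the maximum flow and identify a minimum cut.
Max flow = 14, Min cut edges: (0,1)

Maximum flow: 14
Minimum cut: (0,1)
Partition: S = [0], T = [1, 2, 3, 4, 5, 6, 7, 8, 9, 10, 11]

Max-flow min-cut theorem verified: both equal 14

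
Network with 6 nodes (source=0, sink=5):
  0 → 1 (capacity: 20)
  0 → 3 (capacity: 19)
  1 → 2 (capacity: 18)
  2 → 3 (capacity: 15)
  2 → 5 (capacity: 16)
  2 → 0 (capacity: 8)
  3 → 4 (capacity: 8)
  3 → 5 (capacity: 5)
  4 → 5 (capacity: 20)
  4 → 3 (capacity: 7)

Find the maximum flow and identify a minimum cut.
Max flow = 29, Min cut edges: (2,5), (3,4), (3,5)

Maximum flow: 29
Minimum cut: (2,5), (3,4), (3,5)
Partition: S = [0, 1, 2, 3], T = [4, 5]

Max-flow min-cut theorem verified: both equal 29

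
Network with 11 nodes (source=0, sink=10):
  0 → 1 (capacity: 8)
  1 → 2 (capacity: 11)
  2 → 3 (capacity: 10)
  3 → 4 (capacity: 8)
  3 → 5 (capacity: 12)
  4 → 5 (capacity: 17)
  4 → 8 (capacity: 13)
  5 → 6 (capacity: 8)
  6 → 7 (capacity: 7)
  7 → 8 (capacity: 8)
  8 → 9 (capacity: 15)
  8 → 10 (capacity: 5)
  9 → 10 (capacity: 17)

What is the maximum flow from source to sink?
Maximum flow = 8

Max flow: 8

Flow assignment:
  0 → 1: 8/8
  1 → 2: 8/11
  2 → 3: 8/10
  3 → 4: 8/8
  4 → 8: 8/13
  8 → 9: 3/15
  8 → 10: 5/5
  9 → 10: 3/17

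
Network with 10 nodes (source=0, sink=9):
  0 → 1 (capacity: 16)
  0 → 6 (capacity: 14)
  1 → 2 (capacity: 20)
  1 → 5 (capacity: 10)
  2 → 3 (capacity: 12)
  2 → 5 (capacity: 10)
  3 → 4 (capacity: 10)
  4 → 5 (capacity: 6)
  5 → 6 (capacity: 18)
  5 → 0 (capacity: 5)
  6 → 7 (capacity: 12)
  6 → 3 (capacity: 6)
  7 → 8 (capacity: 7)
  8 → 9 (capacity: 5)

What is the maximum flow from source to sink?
Maximum flow = 5

Max flow: 5

Flow assignment:
  0 → 1: 6/16
  0 → 6: 4/14
  1 → 2: 6/20
  2 → 5: 6/10
  5 → 6: 1/18
  5 → 0: 5/5
  6 → 7: 5/12
  7 → 8: 5/7
  8 → 9: 5/5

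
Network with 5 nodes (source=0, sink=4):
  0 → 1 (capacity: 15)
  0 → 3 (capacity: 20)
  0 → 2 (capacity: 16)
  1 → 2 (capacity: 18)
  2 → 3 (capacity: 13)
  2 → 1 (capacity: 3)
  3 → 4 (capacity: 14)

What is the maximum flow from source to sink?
Maximum flow = 14

Max flow: 14

Flow assignment:
  0 → 1: 13/15
  0 → 3: 1/20
  1 → 2: 13/18
  2 → 3: 13/13
  3 → 4: 14/14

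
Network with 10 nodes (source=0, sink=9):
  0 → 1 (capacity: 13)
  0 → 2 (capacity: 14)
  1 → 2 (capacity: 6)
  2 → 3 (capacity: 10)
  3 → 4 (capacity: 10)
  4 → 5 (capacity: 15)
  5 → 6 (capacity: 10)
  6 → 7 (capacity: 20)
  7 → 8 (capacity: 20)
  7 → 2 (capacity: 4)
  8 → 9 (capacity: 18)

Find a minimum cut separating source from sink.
Min cut value = 10, edges: (5,6)

Min cut value: 10
Partition: S = [0, 1, 2, 3, 4, 5], T = [6, 7, 8, 9]
Cut edges: (5,6)

By max-flow min-cut theorem, max flow = min cut = 10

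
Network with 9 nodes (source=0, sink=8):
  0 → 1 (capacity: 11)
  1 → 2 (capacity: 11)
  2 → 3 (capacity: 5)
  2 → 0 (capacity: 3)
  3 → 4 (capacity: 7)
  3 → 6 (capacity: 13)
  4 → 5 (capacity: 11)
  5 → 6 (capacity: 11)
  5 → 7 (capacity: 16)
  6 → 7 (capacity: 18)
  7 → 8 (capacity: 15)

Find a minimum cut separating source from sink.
Min cut value = 5, edges: (2,3)

Min cut value: 5
Partition: S = [0, 1, 2], T = [3, 4, 5, 6, 7, 8]
Cut edges: (2,3)

By max-flow min-cut theorem, max flow = min cut = 5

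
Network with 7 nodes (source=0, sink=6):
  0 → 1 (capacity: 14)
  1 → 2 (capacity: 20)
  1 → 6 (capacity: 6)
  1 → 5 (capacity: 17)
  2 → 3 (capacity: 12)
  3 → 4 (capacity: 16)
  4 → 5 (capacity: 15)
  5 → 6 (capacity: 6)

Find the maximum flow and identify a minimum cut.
Max flow = 12, Min cut edges: (1,6), (5,6)

Maximum flow: 12
Minimum cut: (1,6), (5,6)
Partition: S = [0, 1, 2, 3, 4, 5], T = [6]

Max-flow min-cut theorem verified: both equal 12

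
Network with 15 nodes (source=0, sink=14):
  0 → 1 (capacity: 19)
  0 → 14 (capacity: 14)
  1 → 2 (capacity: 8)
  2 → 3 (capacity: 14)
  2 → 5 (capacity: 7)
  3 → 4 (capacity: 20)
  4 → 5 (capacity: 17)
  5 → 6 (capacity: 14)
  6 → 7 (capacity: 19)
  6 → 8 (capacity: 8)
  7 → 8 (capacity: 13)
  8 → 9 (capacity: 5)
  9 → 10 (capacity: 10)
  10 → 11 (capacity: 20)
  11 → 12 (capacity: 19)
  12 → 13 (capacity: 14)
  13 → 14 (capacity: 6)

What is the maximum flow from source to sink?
Maximum flow = 19

Max flow: 19

Flow assignment:
  0 → 1: 5/19
  0 → 14: 14/14
  1 → 2: 5/8
  2 → 3: 1/14
  2 → 5: 4/7
  3 → 4: 1/20
  4 → 5: 1/17
  5 → 6: 5/14
  6 → 8: 5/8
  8 → 9: 5/5
  9 → 10: 5/10
  10 → 11: 5/20
  11 → 12: 5/19
  12 → 13: 5/14
  13 → 14: 5/6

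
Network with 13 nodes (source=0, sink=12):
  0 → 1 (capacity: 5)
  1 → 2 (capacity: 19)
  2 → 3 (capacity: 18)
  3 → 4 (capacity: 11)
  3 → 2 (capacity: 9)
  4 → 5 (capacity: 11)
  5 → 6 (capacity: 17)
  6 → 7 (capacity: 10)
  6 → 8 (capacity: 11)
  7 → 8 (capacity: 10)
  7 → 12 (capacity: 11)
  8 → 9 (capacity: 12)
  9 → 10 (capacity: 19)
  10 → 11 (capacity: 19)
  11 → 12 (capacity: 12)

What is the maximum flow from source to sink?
Maximum flow = 5

Max flow: 5

Flow assignment:
  0 → 1: 5/5
  1 → 2: 5/19
  2 → 3: 5/18
  3 → 4: 5/11
  4 → 5: 5/11
  5 → 6: 5/17
  6 → 7: 5/10
  7 → 12: 5/11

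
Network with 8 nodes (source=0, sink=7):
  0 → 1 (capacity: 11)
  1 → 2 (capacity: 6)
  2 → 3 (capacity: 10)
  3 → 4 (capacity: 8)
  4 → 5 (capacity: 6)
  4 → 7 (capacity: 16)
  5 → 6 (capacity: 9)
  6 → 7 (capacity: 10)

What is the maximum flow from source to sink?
Maximum flow = 6

Max flow: 6

Flow assignment:
  0 → 1: 6/11
  1 → 2: 6/6
  2 → 3: 6/10
  3 → 4: 6/8
  4 → 7: 6/16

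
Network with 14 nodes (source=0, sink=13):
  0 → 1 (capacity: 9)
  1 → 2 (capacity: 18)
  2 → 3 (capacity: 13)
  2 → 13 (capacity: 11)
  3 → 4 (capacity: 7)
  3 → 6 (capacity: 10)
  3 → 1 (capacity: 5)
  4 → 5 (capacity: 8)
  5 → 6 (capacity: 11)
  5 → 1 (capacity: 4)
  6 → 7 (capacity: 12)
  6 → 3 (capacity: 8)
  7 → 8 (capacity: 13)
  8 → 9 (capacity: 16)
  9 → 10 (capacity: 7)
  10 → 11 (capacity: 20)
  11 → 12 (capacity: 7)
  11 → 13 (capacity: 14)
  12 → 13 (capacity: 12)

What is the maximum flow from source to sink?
Maximum flow = 9

Max flow: 9

Flow assignment:
  0 → 1: 9/9
  1 → 2: 9/18
  2 → 13: 9/11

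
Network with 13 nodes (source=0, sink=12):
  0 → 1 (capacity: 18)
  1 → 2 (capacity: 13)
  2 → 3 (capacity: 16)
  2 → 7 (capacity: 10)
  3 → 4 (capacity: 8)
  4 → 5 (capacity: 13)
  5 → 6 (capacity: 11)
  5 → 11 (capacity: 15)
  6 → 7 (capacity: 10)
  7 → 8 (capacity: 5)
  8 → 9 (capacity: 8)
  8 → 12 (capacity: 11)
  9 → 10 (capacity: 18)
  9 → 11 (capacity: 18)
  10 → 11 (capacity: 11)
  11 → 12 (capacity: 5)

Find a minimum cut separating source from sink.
Min cut value = 10, edges: (7,8), (11,12)

Min cut value: 10
Partition: S = [0, 1, 2, 3, 4, 5, 6, 7, 9, 10, 11], T = [8, 12]
Cut edges: (7,8), (11,12)

By max-flow min-cut theorem, max flow = min cut = 10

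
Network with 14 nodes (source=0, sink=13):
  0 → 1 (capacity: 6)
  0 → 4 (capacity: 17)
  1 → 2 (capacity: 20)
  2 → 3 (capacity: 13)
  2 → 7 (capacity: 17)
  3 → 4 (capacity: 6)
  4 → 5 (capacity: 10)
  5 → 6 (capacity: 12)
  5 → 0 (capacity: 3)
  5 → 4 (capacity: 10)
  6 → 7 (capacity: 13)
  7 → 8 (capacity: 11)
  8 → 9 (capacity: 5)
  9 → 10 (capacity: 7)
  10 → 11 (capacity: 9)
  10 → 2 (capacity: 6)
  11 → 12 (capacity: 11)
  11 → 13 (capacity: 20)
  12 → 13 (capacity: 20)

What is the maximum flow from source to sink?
Maximum flow = 5

Max flow: 5

Flow assignment:
  0 → 4: 8/17
  4 → 5: 8/10
  5 → 6: 5/12
  5 → 0: 3/3
  6 → 7: 5/13
  7 → 8: 5/11
  8 → 9: 5/5
  9 → 10: 5/7
  10 → 11: 5/9
  11 → 13: 5/20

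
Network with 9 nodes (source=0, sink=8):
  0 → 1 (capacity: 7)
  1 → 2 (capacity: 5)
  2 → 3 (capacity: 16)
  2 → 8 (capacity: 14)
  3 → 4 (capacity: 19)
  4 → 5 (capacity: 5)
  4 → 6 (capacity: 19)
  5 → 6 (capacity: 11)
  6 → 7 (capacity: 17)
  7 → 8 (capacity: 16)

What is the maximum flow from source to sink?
Maximum flow = 5

Max flow: 5

Flow assignment:
  0 → 1: 5/7
  1 → 2: 5/5
  2 → 8: 5/14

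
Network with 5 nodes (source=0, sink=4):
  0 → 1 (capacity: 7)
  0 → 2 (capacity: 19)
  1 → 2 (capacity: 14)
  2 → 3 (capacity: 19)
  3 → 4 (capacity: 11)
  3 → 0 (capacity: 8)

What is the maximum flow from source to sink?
Maximum flow = 11

Max flow: 11

Flow assignment:
  0 → 1: 7/7
  0 → 2: 12/19
  1 → 2: 7/14
  2 → 3: 19/19
  3 → 4: 11/11
  3 → 0: 8/8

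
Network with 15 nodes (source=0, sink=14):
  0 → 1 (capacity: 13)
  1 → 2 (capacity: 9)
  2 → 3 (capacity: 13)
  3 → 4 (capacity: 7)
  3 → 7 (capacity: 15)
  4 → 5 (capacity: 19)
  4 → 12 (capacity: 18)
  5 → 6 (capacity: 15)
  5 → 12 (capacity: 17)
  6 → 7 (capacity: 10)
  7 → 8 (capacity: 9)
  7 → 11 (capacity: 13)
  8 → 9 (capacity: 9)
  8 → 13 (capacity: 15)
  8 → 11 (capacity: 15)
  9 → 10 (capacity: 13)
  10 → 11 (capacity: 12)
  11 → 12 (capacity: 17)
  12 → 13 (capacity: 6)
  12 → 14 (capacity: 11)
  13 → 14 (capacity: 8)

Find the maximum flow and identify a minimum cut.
Max flow = 9, Min cut edges: (1,2)

Maximum flow: 9
Minimum cut: (1,2)
Partition: S = [0, 1], T = [2, 3, 4, 5, 6, 7, 8, 9, 10, 11, 12, 13, 14]

Max-flow min-cut theorem verified: both equal 9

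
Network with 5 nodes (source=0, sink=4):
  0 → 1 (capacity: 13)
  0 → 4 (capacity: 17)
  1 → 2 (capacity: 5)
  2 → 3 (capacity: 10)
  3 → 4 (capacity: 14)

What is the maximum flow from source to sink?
Maximum flow = 22

Max flow: 22

Flow assignment:
  0 → 1: 5/13
  0 → 4: 17/17
  1 → 2: 5/5
  2 → 3: 5/10
  3 → 4: 5/14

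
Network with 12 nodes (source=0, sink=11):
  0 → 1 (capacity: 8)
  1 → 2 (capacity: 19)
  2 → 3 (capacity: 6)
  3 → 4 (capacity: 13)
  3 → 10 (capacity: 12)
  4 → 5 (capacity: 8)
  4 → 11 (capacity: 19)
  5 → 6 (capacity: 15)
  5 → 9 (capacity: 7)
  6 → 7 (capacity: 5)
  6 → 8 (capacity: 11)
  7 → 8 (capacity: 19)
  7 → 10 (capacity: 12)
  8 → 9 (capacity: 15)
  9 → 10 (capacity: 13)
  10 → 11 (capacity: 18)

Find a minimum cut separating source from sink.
Min cut value = 6, edges: (2,3)

Min cut value: 6
Partition: S = [0, 1, 2], T = [3, 4, 5, 6, 7, 8, 9, 10, 11]
Cut edges: (2,3)

By max-flow min-cut theorem, max flow = min cut = 6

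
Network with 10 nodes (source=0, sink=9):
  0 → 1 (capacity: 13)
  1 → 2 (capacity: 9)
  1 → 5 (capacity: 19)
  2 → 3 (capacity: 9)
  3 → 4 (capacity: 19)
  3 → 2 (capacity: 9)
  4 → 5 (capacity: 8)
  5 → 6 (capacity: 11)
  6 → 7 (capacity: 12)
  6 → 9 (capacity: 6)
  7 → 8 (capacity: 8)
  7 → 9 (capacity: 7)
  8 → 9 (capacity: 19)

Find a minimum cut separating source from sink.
Min cut value = 11, edges: (5,6)

Min cut value: 11
Partition: S = [0, 1, 2, 3, 4, 5], T = [6, 7, 8, 9]
Cut edges: (5,6)

By max-flow min-cut theorem, max flow = min cut = 11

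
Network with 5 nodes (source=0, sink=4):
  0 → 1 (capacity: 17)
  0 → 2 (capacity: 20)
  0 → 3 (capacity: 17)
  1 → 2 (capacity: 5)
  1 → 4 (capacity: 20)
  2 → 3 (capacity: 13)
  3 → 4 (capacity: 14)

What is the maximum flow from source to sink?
Maximum flow = 31

Max flow: 31

Flow assignment:
  0 → 1: 17/17
  0 → 2: 13/20
  0 → 3: 1/17
  1 → 4: 17/20
  2 → 3: 13/13
  3 → 4: 14/14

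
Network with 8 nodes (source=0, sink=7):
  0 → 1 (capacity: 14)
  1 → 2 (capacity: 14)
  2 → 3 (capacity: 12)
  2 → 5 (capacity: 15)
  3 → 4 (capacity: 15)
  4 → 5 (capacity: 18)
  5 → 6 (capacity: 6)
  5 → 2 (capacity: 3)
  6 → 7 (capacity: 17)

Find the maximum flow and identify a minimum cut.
Max flow = 6, Min cut edges: (5,6)

Maximum flow: 6
Minimum cut: (5,6)
Partition: S = [0, 1, 2, 3, 4, 5], T = [6, 7]

Max-flow min-cut theorem verified: both equal 6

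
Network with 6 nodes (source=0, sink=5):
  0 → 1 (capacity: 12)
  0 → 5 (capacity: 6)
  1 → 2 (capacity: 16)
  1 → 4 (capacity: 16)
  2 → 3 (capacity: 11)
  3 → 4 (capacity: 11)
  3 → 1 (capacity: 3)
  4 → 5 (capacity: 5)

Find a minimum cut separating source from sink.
Min cut value = 11, edges: (0,5), (4,5)

Min cut value: 11
Partition: S = [0, 1, 2, 3, 4], T = [5]
Cut edges: (0,5), (4,5)

By max-flow min-cut theorem, max flow = min cut = 11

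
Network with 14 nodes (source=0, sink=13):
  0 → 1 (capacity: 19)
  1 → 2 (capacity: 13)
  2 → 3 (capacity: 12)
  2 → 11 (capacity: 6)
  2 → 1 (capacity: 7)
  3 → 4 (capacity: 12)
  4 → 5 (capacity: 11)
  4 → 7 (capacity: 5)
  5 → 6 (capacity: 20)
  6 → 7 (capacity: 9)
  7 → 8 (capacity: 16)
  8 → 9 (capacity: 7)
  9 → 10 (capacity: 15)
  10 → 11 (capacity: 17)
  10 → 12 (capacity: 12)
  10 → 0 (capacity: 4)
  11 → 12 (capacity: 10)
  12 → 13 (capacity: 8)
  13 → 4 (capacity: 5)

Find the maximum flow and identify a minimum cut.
Max flow = 8, Min cut edges: (12,13)

Maximum flow: 8
Minimum cut: (12,13)
Partition: S = [0, 1, 2, 3, 4, 5, 6, 7, 8, 9, 10, 11, 12], T = [13]

Max-flow min-cut theorem verified: both equal 8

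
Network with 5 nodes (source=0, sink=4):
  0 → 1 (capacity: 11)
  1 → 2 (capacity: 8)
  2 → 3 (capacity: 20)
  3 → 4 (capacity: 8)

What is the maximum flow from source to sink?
Maximum flow = 8

Max flow: 8

Flow assignment:
  0 → 1: 8/11
  1 → 2: 8/8
  2 → 3: 8/20
  3 → 4: 8/8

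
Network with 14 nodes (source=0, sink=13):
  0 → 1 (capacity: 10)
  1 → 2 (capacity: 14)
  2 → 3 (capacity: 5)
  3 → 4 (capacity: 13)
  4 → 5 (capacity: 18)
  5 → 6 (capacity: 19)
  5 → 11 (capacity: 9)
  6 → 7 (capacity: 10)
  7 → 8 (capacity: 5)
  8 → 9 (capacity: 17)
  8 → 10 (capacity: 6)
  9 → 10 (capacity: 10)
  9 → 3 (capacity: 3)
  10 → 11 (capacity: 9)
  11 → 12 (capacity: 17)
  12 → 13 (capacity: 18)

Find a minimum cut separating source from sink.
Min cut value = 5, edges: (2,3)

Min cut value: 5
Partition: S = [0, 1, 2], T = [3, 4, 5, 6, 7, 8, 9, 10, 11, 12, 13]
Cut edges: (2,3)

By max-flow min-cut theorem, max flow = min cut = 5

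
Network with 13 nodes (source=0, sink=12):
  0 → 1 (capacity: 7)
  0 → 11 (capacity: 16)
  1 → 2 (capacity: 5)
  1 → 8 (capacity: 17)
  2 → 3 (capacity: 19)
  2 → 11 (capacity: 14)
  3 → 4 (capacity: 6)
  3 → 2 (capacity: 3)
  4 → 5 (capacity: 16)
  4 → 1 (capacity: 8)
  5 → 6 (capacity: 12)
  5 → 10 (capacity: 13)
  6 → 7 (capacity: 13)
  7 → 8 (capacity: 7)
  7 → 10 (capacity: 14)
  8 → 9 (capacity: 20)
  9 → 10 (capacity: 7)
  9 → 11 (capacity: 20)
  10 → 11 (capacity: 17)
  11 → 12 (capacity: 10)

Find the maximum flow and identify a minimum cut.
Max flow = 10, Min cut edges: (11,12)

Maximum flow: 10
Minimum cut: (11,12)
Partition: S = [0, 1, 2, 3, 4, 5, 6, 7, 8, 9, 10, 11], T = [12]

Max-flow min-cut theorem verified: both equal 10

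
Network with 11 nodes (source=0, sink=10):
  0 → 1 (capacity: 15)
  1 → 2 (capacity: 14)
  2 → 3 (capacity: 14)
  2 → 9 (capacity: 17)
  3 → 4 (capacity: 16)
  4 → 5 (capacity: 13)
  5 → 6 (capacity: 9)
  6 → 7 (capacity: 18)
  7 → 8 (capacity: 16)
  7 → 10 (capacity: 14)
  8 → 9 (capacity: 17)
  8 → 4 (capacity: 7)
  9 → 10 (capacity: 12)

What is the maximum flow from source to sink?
Maximum flow = 14

Max flow: 14

Flow assignment:
  0 → 1: 14/15
  1 → 2: 14/14
  2 → 3: 2/14
  2 → 9: 12/17
  3 → 4: 2/16
  4 → 5: 2/13
  5 → 6: 2/9
  6 → 7: 2/18
  7 → 10: 2/14
  9 → 10: 12/12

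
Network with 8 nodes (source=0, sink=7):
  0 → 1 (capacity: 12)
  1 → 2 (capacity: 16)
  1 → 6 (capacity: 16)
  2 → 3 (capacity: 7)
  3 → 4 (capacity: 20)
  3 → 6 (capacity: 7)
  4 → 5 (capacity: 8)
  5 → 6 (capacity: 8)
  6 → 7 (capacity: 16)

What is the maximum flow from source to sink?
Maximum flow = 12

Max flow: 12

Flow assignment:
  0 → 1: 12/12
  1 → 6: 12/16
  6 → 7: 12/16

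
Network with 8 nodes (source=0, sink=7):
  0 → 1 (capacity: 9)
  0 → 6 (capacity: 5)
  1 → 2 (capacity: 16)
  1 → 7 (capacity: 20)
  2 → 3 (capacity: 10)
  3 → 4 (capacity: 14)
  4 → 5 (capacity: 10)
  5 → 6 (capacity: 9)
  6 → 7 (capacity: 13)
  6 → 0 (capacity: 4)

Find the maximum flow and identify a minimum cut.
Max flow = 14, Min cut edges: (0,1), (0,6)

Maximum flow: 14
Minimum cut: (0,1), (0,6)
Partition: S = [0], T = [1, 2, 3, 4, 5, 6, 7]

Max-flow min-cut theorem verified: both equal 14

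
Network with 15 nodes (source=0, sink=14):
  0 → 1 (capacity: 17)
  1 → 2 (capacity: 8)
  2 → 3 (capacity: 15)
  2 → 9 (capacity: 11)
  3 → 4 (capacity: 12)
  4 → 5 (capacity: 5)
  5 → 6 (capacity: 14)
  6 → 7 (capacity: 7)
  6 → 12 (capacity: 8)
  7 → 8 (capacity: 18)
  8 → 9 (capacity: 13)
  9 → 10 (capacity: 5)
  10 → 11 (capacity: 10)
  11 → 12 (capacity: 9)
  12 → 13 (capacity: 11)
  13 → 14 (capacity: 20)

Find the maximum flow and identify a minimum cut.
Max flow = 8, Min cut edges: (1,2)

Maximum flow: 8
Minimum cut: (1,2)
Partition: S = [0, 1], T = [2, 3, 4, 5, 6, 7, 8, 9, 10, 11, 12, 13, 14]

Max-flow min-cut theorem verified: both equal 8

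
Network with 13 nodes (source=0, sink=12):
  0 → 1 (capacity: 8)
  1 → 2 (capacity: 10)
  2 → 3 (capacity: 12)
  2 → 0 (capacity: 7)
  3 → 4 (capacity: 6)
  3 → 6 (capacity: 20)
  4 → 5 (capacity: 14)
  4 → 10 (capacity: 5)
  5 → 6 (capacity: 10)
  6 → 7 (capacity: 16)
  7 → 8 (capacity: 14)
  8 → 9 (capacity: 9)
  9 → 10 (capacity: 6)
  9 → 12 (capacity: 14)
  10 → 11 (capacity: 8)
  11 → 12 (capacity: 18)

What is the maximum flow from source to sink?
Maximum flow = 8

Max flow: 8

Flow assignment:
  0 → 1: 8/8
  1 → 2: 8/10
  2 → 3: 8/12
  3 → 4: 5/6
  3 → 6: 3/20
  4 → 10: 5/5
  6 → 7: 3/16
  7 → 8: 3/14
  8 → 9: 3/9
  9 → 12: 3/14
  10 → 11: 5/8
  11 → 12: 5/18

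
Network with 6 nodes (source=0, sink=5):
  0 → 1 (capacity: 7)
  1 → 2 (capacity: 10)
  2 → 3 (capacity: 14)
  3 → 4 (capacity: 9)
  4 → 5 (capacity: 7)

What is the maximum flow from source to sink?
Maximum flow = 7

Max flow: 7

Flow assignment:
  0 → 1: 7/7
  1 → 2: 7/10
  2 → 3: 7/14
  3 → 4: 7/9
  4 → 5: 7/7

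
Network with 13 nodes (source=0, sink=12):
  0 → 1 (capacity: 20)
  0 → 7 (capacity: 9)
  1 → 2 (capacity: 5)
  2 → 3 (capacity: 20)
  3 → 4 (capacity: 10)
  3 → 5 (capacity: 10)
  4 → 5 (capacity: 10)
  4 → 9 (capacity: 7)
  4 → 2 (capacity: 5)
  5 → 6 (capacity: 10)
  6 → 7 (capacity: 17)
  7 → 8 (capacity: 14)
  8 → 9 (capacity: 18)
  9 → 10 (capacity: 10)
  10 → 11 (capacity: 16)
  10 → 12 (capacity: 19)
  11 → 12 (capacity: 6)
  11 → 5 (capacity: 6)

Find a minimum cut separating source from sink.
Min cut value = 10, edges: (9,10)

Min cut value: 10
Partition: S = [0, 1, 2, 3, 4, 5, 6, 7, 8, 9], T = [10, 11, 12]
Cut edges: (9,10)

By max-flow min-cut theorem, max flow = min cut = 10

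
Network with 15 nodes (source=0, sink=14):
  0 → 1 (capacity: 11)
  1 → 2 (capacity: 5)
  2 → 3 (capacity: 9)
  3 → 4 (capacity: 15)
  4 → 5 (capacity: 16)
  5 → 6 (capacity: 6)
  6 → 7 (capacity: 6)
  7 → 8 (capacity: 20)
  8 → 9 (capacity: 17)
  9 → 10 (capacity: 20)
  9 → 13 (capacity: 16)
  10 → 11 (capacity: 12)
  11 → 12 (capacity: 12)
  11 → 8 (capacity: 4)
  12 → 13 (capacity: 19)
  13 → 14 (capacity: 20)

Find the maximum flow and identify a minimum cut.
Max flow = 5, Min cut edges: (1,2)

Maximum flow: 5
Minimum cut: (1,2)
Partition: S = [0, 1], T = [2, 3, 4, 5, 6, 7, 8, 9, 10, 11, 12, 13, 14]

Max-flow min-cut theorem verified: both equal 5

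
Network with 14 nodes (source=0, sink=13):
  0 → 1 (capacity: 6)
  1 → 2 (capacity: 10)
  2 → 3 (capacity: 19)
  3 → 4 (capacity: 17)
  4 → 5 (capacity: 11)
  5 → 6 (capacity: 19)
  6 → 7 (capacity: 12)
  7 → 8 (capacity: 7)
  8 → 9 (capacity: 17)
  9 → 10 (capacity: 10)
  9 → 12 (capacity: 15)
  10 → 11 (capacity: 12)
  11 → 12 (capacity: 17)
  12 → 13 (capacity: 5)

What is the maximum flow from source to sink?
Maximum flow = 5

Max flow: 5

Flow assignment:
  0 → 1: 5/6
  1 → 2: 5/10
  2 → 3: 5/19
  3 → 4: 5/17
  4 → 5: 5/11
  5 → 6: 5/19
  6 → 7: 5/12
  7 → 8: 5/7
  8 → 9: 5/17
  9 → 12: 5/15
  12 → 13: 5/5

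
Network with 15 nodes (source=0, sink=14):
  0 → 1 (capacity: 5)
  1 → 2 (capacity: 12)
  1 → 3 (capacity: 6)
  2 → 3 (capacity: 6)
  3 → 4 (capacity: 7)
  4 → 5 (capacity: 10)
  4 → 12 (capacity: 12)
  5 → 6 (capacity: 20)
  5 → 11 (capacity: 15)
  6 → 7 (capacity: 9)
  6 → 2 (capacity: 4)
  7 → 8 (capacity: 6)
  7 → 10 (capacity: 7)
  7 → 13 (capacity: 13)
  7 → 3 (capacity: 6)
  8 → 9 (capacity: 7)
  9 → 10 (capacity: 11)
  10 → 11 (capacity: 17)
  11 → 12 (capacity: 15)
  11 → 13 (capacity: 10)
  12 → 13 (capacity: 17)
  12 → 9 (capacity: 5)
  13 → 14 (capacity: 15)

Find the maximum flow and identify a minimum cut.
Max flow = 5, Min cut edges: (0,1)

Maximum flow: 5
Minimum cut: (0,1)
Partition: S = [0], T = [1, 2, 3, 4, 5, 6, 7, 8, 9, 10, 11, 12, 13, 14]

Max-flow min-cut theorem verified: both equal 5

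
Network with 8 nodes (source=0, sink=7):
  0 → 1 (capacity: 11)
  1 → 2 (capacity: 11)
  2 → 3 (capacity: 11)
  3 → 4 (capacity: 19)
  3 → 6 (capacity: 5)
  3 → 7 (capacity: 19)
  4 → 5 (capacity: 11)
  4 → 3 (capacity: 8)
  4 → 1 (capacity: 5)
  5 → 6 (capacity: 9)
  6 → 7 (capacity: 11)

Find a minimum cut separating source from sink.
Min cut value = 11, edges: (2,3)

Min cut value: 11
Partition: S = [0, 1, 2], T = [3, 4, 5, 6, 7]
Cut edges: (2,3)

By max-flow min-cut theorem, max flow = min cut = 11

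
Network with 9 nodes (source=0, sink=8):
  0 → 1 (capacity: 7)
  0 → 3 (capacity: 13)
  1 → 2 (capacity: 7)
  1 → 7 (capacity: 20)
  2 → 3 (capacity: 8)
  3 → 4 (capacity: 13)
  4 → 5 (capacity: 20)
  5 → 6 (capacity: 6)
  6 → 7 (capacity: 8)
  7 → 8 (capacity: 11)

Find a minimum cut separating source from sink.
Min cut value = 11, edges: (7,8)

Min cut value: 11
Partition: S = [0, 1, 2, 3, 4, 5, 6, 7], T = [8]
Cut edges: (7,8)

By max-flow min-cut theorem, max flow = min cut = 11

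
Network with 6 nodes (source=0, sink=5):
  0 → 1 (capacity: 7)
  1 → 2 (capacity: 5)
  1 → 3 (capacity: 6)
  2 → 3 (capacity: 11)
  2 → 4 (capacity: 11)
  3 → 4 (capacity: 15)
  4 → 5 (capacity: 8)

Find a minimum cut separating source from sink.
Min cut value = 7, edges: (0,1)

Min cut value: 7
Partition: S = [0], T = [1, 2, 3, 4, 5]
Cut edges: (0,1)

By max-flow min-cut theorem, max flow = min cut = 7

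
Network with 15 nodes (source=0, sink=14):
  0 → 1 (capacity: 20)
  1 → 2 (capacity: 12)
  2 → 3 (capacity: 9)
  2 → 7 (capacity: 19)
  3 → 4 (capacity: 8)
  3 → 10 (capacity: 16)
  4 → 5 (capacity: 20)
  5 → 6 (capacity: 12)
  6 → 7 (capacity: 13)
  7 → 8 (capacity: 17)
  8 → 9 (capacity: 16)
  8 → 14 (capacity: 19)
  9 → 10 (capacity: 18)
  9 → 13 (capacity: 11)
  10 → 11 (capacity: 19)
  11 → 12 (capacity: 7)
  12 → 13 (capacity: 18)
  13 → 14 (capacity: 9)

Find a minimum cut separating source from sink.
Min cut value = 12, edges: (1,2)

Min cut value: 12
Partition: S = [0, 1], T = [2, 3, 4, 5, 6, 7, 8, 9, 10, 11, 12, 13, 14]
Cut edges: (1,2)

By max-flow min-cut theorem, max flow = min cut = 12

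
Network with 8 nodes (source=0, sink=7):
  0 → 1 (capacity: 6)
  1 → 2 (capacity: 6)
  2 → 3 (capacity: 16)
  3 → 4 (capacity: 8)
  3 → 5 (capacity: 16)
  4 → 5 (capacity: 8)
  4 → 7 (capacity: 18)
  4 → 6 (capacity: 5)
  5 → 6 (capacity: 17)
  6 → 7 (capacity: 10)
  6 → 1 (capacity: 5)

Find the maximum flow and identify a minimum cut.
Max flow = 6, Min cut edges: (1,2)

Maximum flow: 6
Minimum cut: (1,2)
Partition: S = [0, 1], T = [2, 3, 4, 5, 6, 7]

Max-flow min-cut theorem verified: both equal 6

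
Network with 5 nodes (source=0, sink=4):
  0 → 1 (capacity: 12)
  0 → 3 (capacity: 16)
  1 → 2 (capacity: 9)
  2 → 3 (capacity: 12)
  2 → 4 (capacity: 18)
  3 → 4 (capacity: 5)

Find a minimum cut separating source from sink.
Min cut value = 14, edges: (1,2), (3,4)

Min cut value: 14
Partition: S = [0, 1, 3], T = [2, 4]
Cut edges: (1,2), (3,4)

By max-flow min-cut theorem, max flow = min cut = 14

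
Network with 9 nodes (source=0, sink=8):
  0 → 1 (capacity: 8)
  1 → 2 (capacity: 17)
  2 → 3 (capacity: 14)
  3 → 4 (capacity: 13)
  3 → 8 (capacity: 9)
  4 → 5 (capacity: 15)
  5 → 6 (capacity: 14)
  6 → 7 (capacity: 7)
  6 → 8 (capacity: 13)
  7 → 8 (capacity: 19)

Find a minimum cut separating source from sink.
Min cut value = 8, edges: (0,1)

Min cut value: 8
Partition: S = [0], T = [1, 2, 3, 4, 5, 6, 7, 8]
Cut edges: (0,1)

By max-flow min-cut theorem, max flow = min cut = 8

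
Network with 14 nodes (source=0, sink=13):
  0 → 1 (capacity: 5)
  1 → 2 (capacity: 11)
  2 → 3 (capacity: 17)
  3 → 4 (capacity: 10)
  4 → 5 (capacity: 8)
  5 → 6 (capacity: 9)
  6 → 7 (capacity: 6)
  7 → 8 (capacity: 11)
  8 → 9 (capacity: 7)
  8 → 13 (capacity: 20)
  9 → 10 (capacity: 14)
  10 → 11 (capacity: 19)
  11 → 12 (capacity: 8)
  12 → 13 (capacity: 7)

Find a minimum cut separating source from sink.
Min cut value = 5, edges: (0,1)

Min cut value: 5
Partition: S = [0], T = [1, 2, 3, 4, 5, 6, 7, 8, 9, 10, 11, 12, 13]
Cut edges: (0,1)

By max-flow min-cut theorem, max flow = min cut = 5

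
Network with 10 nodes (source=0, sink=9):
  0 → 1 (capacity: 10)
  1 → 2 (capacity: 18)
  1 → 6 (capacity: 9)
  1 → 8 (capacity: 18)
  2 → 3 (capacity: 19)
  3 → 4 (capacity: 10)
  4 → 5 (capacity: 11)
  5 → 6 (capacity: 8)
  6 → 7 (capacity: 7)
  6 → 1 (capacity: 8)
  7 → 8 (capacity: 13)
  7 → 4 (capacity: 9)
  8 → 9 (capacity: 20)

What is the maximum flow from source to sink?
Maximum flow = 10

Max flow: 10

Flow assignment:
  0 → 1: 10/10
  1 → 8: 10/18
  8 → 9: 10/20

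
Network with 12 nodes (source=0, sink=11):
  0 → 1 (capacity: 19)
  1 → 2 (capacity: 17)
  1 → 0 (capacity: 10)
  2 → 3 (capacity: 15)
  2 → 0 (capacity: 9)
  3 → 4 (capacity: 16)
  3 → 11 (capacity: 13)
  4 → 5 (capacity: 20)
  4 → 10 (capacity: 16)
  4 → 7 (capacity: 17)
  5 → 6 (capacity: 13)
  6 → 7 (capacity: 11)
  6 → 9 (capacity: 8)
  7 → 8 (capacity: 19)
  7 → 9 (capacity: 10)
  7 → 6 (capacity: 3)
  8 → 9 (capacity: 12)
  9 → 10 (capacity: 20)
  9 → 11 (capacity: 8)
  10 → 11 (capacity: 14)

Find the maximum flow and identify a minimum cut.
Max flow = 15, Min cut edges: (2,3)

Maximum flow: 15
Minimum cut: (2,3)
Partition: S = [0, 1, 2], T = [3, 4, 5, 6, 7, 8, 9, 10, 11]

Max-flow min-cut theorem verified: both equal 15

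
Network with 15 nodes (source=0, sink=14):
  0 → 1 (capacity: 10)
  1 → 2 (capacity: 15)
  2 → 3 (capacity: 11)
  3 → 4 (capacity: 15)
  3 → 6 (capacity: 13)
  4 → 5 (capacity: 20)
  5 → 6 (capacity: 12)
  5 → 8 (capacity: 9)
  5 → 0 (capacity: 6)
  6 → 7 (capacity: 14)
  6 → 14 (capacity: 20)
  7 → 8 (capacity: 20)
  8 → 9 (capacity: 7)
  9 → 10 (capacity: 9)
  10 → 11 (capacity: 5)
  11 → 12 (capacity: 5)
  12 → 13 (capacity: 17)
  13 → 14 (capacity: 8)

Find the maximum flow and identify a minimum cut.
Max flow = 10, Min cut edges: (0,1)

Maximum flow: 10
Minimum cut: (0,1)
Partition: S = [0], T = [1, 2, 3, 4, 5, 6, 7, 8, 9, 10, 11, 12, 13, 14]

Max-flow min-cut theorem verified: both equal 10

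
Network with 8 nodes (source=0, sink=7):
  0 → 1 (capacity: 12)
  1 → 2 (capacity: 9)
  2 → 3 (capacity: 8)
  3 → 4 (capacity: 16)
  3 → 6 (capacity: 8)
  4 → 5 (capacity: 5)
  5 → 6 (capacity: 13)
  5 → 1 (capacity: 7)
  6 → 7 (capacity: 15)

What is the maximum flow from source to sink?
Maximum flow = 8

Max flow: 8

Flow assignment:
  0 → 1: 8/12
  1 → 2: 8/9
  2 → 3: 8/8
  3 → 6: 8/8
  6 → 7: 8/15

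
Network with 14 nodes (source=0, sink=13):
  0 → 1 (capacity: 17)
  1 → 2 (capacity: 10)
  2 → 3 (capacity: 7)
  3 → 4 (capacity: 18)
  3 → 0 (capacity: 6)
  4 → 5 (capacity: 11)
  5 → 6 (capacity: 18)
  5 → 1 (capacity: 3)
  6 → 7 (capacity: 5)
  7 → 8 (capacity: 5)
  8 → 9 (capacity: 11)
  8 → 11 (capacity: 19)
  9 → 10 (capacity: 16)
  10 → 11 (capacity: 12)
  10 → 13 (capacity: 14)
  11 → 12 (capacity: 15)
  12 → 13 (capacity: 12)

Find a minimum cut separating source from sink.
Min cut value = 5, edges: (7,8)

Min cut value: 5
Partition: S = [0, 1, 2, 3, 4, 5, 6, 7], T = [8, 9, 10, 11, 12, 13]
Cut edges: (7,8)

By max-flow min-cut theorem, max flow = min cut = 5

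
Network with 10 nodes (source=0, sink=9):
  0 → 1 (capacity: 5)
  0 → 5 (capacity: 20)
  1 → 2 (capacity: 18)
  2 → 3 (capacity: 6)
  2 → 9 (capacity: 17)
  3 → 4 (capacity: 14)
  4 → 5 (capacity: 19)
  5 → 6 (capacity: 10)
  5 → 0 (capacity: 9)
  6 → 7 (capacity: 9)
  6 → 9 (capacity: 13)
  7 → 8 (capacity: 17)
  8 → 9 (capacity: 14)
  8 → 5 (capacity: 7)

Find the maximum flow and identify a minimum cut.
Max flow = 15, Min cut edges: (0,1), (5,6)

Maximum flow: 15
Minimum cut: (0,1), (5,6)
Partition: S = [0, 3, 4, 5], T = [1, 2, 6, 7, 8, 9]

Max-flow min-cut theorem verified: both equal 15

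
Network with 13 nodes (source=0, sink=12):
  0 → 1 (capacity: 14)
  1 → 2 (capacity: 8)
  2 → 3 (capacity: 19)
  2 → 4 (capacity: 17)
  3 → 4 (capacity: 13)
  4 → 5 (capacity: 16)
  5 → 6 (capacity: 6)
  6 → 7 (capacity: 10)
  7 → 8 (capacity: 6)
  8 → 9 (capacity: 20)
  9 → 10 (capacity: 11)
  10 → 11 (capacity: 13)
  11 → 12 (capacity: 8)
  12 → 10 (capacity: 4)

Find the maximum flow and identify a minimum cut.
Max flow = 6, Min cut edges: (7,8)

Maximum flow: 6
Minimum cut: (7,8)
Partition: S = [0, 1, 2, 3, 4, 5, 6, 7], T = [8, 9, 10, 11, 12]

Max-flow min-cut theorem verified: both equal 6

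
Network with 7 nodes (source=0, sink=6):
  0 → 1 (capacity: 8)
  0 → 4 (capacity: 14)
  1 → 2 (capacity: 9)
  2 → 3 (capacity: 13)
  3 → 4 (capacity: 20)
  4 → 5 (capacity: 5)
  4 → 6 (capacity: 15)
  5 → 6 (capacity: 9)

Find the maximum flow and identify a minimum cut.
Max flow = 20, Min cut edges: (4,5), (4,6)

Maximum flow: 20
Minimum cut: (4,5), (4,6)
Partition: S = [0, 1, 2, 3, 4], T = [5, 6]

Max-flow min-cut theorem verified: both equal 20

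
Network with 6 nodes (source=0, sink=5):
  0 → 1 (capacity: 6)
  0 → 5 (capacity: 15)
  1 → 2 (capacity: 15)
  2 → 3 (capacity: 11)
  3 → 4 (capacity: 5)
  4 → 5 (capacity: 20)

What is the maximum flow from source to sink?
Maximum flow = 20

Max flow: 20

Flow assignment:
  0 → 1: 5/6
  0 → 5: 15/15
  1 → 2: 5/15
  2 → 3: 5/11
  3 → 4: 5/5
  4 → 5: 5/20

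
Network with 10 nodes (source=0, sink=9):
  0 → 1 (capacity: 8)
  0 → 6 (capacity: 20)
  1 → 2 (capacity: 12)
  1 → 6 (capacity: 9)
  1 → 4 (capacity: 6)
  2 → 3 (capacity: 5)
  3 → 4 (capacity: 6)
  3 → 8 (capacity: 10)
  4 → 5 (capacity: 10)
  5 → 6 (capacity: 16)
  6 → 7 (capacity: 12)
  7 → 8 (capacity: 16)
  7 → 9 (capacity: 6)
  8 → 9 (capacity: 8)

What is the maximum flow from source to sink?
Maximum flow = 14

Max flow: 14

Flow assignment:
  0 → 1: 2/8
  0 → 6: 12/20
  1 → 2: 2/12
  2 → 3: 2/5
  3 → 8: 2/10
  6 → 7: 12/12
  7 → 8: 6/16
  7 → 9: 6/6
  8 → 9: 8/8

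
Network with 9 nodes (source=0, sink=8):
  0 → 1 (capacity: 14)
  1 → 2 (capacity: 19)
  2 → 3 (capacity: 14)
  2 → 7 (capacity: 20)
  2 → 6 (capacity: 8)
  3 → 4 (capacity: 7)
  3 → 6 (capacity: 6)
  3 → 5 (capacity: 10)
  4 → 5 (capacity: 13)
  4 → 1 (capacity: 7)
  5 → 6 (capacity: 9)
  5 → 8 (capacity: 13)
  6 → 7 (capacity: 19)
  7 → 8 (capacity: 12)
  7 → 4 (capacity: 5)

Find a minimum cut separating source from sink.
Min cut value = 14, edges: (0,1)

Min cut value: 14
Partition: S = [0], T = [1, 2, 3, 4, 5, 6, 7, 8]
Cut edges: (0,1)

By max-flow min-cut theorem, max flow = min cut = 14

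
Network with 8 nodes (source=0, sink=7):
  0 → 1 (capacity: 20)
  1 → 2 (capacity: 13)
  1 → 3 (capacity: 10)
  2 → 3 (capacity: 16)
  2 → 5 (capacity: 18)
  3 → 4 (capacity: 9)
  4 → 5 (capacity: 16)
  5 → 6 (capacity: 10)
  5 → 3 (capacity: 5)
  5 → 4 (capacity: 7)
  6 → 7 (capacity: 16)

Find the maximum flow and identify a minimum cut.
Max flow = 10, Min cut edges: (5,6)

Maximum flow: 10
Minimum cut: (5,6)
Partition: S = [0, 1, 2, 3, 4, 5], T = [6, 7]

Max-flow min-cut theorem verified: both equal 10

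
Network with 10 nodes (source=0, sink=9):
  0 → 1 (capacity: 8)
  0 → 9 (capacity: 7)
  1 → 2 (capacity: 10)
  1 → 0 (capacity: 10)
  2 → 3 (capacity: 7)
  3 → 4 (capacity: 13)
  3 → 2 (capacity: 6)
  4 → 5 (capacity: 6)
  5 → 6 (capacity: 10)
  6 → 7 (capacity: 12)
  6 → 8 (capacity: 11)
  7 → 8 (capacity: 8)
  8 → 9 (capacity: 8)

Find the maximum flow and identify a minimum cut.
Max flow = 13, Min cut edges: (0,9), (4,5)

Maximum flow: 13
Minimum cut: (0,9), (4,5)
Partition: S = [0, 1, 2, 3, 4], T = [5, 6, 7, 8, 9]

Max-flow min-cut theorem verified: both equal 13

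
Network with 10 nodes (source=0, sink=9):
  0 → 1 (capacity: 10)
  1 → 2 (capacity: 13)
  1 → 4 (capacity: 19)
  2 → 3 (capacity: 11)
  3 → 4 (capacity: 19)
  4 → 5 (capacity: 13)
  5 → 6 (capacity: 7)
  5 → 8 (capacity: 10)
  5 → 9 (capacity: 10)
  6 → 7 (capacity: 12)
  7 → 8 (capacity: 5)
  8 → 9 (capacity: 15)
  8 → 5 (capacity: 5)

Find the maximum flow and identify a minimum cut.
Max flow = 10, Min cut edges: (0,1)

Maximum flow: 10
Minimum cut: (0,1)
Partition: S = [0], T = [1, 2, 3, 4, 5, 6, 7, 8, 9]

Max-flow min-cut theorem verified: both equal 10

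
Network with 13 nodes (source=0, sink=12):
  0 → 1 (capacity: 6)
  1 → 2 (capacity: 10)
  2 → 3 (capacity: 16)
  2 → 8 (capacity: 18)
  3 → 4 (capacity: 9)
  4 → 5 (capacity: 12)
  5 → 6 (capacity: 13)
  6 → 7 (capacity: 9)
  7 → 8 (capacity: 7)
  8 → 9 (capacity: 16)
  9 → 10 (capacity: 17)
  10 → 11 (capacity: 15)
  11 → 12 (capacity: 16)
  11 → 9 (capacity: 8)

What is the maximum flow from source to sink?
Maximum flow = 6

Max flow: 6

Flow assignment:
  0 → 1: 6/6
  1 → 2: 6/10
  2 → 8: 6/18
  8 → 9: 6/16
  9 → 10: 6/17
  10 → 11: 6/15
  11 → 12: 6/16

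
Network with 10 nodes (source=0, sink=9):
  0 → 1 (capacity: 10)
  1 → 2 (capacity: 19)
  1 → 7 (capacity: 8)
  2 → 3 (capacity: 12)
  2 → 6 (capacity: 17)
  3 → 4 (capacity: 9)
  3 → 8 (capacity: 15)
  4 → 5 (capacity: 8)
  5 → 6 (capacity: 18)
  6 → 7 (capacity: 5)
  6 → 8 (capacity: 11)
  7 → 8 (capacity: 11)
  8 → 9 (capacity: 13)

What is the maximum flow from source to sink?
Maximum flow = 10

Max flow: 10

Flow assignment:
  0 → 1: 10/10
  1 → 2: 2/19
  1 → 7: 8/8
  2 → 3: 2/12
  3 → 8: 2/15
  7 → 8: 8/11
  8 → 9: 10/13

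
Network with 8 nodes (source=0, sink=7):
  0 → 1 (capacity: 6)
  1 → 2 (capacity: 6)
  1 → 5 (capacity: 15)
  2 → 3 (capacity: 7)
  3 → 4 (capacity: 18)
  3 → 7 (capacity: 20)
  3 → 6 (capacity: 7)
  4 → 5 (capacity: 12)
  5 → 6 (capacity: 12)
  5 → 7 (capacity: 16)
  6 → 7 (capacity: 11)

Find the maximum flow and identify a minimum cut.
Max flow = 6, Min cut edges: (0,1)

Maximum flow: 6
Minimum cut: (0,1)
Partition: S = [0], T = [1, 2, 3, 4, 5, 6, 7]

Max-flow min-cut theorem verified: both equal 6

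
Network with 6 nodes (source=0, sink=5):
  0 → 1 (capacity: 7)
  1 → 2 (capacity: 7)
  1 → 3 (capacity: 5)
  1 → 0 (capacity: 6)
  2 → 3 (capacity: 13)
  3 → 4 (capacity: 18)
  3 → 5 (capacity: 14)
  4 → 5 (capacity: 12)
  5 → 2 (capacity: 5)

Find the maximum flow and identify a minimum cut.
Max flow = 7, Min cut edges: (0,1)

Maximum flow: 7
Minimum cut: (0,1)
Partition: S = [0], T = [1, 2, 3, 4, 5]

Max-flow min-cut theorem verified: both equal 7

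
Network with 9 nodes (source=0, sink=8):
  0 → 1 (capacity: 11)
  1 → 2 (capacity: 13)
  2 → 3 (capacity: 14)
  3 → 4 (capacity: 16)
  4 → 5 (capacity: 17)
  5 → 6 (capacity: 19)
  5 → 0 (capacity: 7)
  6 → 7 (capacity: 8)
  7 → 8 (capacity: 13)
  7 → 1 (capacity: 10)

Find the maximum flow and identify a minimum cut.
Max flow = 8, Min cut edges: (6,7)

Maximum flow: 8
Minimum cut: (6,7)
Partition: S = [0, 1, 2, 3, 4, 5, 6], T = [7, 8]

Max-flow min-cut theorem verified: both equal 8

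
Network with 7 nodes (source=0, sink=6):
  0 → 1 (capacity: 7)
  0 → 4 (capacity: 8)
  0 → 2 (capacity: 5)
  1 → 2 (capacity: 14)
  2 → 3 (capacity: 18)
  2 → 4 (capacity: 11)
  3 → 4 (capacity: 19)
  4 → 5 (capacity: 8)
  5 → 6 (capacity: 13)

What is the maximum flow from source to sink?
Maximum flow = 8

Max flow: 8

Flow assignment:
  0 → 1: 1/7
  0 → 4: 7/8
  1 → 2: 1/14
  2 → 3: 1/18
  3 → 4: 1/19
  4 → 5: 8/8
  5 → 6: 8/13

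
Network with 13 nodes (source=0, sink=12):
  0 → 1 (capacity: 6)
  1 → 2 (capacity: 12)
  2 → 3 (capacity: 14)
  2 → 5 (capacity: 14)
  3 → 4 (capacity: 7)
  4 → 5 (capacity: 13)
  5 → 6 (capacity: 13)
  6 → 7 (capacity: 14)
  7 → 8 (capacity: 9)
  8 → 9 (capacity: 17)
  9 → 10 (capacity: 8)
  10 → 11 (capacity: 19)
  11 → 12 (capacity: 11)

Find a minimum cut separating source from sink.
Min cut value = 6, edges: (0,1)

Min cut value: 6
Partition: S = [0], T = [1, 2, 3, 4, 5, 6, 7, 8, 9, 10, 11, 12]
Cut edges: (0,1)

By max-flow min-cut theorem, max flow = min cut = 6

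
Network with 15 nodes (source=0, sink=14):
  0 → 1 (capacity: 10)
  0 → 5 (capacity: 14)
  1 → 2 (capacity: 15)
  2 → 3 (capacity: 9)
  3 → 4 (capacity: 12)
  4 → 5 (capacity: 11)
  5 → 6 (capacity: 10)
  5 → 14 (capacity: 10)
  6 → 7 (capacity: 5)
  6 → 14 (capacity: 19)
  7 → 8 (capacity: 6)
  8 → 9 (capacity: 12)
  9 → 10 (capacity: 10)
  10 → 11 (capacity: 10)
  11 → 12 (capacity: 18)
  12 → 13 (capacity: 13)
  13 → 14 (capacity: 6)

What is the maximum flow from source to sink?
Maximum flow = 20

Max flow: 20

Flow assignment:
  0 → 1: 9/10
  0 → 5: 11/14
  1 → 2: 9/15
  2 → 3: 9/9
  3 → 4: 9/12
  4 → 5: 9/11
  5 → 6: 10/10
  5 → 14: 10/10
  6 → 14: 10/19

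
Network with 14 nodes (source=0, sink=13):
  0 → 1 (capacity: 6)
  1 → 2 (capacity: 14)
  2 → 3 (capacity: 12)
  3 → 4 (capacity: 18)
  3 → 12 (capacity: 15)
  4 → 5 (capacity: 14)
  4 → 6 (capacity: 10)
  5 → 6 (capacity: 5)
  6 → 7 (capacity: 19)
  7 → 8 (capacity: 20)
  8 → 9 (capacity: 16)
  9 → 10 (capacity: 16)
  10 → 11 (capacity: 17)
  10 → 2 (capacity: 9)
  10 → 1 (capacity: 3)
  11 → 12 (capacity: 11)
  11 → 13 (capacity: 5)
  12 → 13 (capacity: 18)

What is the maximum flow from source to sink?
Maximum flow = 6

Max flow: 6

Flow assignment:
  0 → 1: 6/6
  1 → 2: 6/14
  2 → 3: 6/12
  3 → 12: 6/15
  12 → 13: 6/18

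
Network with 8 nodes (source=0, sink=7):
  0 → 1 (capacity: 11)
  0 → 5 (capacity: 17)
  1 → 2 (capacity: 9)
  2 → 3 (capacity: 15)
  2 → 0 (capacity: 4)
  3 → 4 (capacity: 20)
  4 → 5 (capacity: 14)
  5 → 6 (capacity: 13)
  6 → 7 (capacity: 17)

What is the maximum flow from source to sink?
Maximum flow = 13

Max flow: 13

Flow assignment:
  0 → 1: 9/11
  0 → 5: 4/17
  1 → 2: 9/9
  2 → 3: 9/15
  3 → 4: 9/20
  4 → 5: 9/14
  5 → 6: 13/13
  6 → 7: 13/17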